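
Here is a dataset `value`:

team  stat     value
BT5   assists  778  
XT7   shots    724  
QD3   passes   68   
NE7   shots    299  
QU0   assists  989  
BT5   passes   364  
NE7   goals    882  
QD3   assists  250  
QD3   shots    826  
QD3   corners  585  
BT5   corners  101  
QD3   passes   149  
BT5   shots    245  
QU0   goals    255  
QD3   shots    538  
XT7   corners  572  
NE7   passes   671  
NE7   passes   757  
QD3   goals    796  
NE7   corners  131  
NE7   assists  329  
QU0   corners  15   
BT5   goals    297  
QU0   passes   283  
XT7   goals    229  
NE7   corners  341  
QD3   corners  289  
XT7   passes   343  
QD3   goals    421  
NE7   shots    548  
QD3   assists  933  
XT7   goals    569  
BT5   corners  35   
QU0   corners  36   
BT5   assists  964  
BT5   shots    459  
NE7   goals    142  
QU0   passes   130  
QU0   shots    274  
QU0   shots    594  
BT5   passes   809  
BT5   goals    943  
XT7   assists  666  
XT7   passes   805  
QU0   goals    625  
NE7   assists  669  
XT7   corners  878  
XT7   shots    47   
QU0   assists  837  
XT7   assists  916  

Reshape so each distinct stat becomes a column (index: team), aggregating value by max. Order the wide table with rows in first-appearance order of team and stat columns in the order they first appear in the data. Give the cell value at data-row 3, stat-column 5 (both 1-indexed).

With rows in first-appearance order of team, row 3 is team=QD3. stat columns in first-appearance order: assists, shots, passes, goals, corners; column 5 is corners.
Long rows with team=QD3, stat=corners: max(585, 289) = 585.

585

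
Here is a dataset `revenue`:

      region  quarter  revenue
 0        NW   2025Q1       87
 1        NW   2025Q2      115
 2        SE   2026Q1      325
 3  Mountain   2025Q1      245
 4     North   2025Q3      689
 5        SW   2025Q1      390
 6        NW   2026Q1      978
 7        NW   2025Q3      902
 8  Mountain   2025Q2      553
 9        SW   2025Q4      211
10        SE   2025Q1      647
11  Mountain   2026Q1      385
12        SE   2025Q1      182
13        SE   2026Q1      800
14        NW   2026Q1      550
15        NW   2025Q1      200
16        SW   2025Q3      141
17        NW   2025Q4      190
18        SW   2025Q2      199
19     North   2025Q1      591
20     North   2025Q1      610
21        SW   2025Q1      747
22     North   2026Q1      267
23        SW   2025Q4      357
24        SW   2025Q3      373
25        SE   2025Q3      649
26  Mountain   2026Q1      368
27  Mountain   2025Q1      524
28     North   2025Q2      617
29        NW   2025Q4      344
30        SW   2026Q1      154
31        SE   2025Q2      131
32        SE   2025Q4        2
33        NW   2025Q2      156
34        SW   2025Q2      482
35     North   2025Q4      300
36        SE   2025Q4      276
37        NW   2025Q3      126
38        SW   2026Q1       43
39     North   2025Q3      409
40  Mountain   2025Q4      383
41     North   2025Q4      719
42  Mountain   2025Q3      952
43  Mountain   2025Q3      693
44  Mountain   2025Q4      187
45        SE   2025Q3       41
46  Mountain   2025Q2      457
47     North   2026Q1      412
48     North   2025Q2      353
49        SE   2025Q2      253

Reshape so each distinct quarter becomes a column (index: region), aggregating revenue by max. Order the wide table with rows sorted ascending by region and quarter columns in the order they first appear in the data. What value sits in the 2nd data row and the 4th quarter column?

902

With rows sorted ascending by region, row 2 is region=NW. quarter columns in first-appearance order: 2025Q1, 2025Q2, 2026Q1, 2025Q3, 2025Q4; column 4 is 2025Q3.
Long rows with region=NW, quarter=2025Q3: max(902, 126) = 902.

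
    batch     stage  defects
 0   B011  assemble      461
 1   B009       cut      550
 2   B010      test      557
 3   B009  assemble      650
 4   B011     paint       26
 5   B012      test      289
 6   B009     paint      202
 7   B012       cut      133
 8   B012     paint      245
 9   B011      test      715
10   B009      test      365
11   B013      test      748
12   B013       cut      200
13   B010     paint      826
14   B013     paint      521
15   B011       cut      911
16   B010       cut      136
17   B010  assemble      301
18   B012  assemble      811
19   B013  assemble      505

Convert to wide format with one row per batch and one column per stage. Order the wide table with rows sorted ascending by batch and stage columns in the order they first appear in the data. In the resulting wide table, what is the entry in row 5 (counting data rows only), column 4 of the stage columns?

521

With rows sorted ascending by batch, row 5 is batch=B013. stage columns in first-appearance order: assemble, cut, test, paint; column 4 is paint.
Long rows with batch=B013, stage=paint: defects = 521.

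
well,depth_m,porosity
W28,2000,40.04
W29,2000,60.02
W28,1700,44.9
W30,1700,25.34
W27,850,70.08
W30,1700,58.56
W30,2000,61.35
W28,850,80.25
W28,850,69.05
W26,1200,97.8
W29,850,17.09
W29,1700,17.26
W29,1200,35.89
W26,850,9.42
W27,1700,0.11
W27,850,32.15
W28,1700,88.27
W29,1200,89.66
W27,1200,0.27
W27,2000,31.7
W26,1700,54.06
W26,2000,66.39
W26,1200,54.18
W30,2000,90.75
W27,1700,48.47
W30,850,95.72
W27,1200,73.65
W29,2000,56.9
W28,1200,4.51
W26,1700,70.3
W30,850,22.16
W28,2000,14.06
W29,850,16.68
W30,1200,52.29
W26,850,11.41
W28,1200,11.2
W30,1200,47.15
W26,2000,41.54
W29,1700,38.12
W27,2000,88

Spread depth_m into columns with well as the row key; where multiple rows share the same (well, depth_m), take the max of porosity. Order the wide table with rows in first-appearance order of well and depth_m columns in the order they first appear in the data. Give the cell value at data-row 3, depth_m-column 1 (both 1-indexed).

With rows in first-appearance order of well, row 3 is well=W30. depth_m columns in first-appearance order: 2000, 1700, 850, 1200; column 1 is 2000.
Long rows with well=W30, depth_m=2000: max(61.35, 90.75) = 90.75.

90.75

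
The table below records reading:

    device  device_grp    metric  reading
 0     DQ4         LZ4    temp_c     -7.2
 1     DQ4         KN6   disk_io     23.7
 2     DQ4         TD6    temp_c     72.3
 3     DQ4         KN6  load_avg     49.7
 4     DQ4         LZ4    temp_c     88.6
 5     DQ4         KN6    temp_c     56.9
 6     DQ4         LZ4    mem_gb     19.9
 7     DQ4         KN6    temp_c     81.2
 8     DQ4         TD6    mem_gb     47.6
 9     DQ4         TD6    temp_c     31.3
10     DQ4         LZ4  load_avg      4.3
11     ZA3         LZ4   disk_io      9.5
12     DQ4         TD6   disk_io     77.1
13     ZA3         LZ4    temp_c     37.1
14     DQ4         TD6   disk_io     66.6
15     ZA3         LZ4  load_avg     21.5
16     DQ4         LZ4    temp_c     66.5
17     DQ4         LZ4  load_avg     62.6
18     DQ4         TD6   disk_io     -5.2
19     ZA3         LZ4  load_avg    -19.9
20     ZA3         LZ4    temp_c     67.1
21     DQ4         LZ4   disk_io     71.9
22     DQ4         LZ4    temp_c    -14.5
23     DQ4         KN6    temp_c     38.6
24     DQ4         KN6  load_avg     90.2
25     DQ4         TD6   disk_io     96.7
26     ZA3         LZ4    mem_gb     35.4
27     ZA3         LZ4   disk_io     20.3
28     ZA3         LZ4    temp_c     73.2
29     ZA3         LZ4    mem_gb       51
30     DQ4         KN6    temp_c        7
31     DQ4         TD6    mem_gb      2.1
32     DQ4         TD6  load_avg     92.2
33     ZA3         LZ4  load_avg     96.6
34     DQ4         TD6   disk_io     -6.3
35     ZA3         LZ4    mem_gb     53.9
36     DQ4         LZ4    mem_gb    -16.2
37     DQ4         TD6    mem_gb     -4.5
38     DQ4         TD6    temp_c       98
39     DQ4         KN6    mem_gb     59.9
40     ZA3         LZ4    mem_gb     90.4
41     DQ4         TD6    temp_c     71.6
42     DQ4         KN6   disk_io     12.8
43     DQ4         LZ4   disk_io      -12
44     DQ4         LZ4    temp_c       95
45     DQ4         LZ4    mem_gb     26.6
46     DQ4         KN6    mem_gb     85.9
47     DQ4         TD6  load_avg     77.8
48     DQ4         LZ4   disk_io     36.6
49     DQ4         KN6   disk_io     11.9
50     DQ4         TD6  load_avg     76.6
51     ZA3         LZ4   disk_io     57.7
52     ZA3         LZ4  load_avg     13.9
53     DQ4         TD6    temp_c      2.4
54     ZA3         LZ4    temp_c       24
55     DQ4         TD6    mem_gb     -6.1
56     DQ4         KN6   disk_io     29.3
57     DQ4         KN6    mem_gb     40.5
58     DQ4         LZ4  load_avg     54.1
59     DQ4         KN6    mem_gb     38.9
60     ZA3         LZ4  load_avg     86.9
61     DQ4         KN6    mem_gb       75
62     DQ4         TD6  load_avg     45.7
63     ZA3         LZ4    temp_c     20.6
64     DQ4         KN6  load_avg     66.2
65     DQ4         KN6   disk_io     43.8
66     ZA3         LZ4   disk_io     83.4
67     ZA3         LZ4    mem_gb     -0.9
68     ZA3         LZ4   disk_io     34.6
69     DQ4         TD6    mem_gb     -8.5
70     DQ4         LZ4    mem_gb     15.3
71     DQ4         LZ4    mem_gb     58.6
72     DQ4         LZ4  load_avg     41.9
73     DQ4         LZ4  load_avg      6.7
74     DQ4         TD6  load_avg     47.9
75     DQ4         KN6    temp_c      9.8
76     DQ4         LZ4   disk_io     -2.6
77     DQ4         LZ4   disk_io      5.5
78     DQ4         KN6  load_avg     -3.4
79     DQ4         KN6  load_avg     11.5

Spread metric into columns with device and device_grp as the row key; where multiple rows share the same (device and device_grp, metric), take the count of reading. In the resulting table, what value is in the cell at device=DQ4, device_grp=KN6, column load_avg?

Rows with device=DQ4, device_grp=KN6 and metric=load_avg: reading values are 49.7, 90.2, 66.2, -3.4, 11.5.
5 rows match — count = 5.

5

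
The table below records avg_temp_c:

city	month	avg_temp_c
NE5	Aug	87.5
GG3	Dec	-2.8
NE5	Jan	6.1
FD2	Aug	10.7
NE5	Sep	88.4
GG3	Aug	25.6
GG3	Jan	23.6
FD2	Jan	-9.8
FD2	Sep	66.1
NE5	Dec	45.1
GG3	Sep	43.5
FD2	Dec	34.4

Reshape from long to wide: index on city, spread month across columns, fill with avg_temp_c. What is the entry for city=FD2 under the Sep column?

66.1

Wide layout: rows indexed by city, columns are the 4 distinct month values (Aug, Dec, Jan, Sep).
Cell (city=FD2, month=Sep) draws from the long row where city=FD2 and month=Sep, which has avg_temp_c=66.1.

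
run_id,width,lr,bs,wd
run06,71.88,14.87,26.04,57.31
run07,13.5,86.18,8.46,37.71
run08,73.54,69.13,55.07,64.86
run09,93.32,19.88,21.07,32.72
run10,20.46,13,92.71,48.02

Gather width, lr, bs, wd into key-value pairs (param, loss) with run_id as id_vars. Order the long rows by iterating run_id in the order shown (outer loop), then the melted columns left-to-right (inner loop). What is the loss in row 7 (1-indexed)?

20 rows total (5 × 4). Row 7: index ⌊(7-1)/4⌋ = 1 into run_id → run07; (7-1) mod 4 = 2 into the melted columns → bs.
So row 7 is (run07, bs, 8.46); loss = 8.46.

8.46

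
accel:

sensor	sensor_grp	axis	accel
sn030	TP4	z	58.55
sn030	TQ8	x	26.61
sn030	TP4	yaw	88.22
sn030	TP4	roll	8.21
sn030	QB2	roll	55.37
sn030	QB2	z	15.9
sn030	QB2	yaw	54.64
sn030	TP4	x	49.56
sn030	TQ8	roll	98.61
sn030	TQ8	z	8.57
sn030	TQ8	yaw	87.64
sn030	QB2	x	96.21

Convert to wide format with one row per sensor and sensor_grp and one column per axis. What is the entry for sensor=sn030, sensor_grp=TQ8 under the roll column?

98.61

Wide layout: rows indexed by sensor and sensor_grp, columns are the 4 distinct axis values (z, x, yaw, roll).
Cell (sensor=sn030, sensor_grp=TQ8, axis=roll) draws from the long row where sensor=sn030, sensor_grp=TQ8 and axis=roll, which has accel=98.61.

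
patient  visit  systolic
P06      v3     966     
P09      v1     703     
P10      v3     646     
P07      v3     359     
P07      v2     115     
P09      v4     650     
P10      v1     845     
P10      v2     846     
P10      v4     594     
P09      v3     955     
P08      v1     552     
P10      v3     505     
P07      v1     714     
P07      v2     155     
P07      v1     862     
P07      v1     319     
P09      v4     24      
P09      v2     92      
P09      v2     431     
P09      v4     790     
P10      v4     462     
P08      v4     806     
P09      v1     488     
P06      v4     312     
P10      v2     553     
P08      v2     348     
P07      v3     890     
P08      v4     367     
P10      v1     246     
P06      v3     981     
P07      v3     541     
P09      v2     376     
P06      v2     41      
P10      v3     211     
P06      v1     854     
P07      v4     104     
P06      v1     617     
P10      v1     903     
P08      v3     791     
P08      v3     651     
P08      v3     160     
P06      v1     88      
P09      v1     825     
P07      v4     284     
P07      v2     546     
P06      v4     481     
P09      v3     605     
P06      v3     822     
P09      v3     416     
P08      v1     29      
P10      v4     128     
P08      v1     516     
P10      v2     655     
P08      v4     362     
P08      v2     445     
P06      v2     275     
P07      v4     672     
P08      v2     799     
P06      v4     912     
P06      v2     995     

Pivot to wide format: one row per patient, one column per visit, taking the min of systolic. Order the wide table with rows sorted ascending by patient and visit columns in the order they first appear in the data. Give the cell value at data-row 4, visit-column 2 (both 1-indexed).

488

With rows sorted ascending by patient, row 4 is patient=P09. visit columns in first-appearance order: v3, v1, v2, v4; column 2 is v1.
Long rows with patient=P09, visit=v1: min(703, 488, 825) = 488.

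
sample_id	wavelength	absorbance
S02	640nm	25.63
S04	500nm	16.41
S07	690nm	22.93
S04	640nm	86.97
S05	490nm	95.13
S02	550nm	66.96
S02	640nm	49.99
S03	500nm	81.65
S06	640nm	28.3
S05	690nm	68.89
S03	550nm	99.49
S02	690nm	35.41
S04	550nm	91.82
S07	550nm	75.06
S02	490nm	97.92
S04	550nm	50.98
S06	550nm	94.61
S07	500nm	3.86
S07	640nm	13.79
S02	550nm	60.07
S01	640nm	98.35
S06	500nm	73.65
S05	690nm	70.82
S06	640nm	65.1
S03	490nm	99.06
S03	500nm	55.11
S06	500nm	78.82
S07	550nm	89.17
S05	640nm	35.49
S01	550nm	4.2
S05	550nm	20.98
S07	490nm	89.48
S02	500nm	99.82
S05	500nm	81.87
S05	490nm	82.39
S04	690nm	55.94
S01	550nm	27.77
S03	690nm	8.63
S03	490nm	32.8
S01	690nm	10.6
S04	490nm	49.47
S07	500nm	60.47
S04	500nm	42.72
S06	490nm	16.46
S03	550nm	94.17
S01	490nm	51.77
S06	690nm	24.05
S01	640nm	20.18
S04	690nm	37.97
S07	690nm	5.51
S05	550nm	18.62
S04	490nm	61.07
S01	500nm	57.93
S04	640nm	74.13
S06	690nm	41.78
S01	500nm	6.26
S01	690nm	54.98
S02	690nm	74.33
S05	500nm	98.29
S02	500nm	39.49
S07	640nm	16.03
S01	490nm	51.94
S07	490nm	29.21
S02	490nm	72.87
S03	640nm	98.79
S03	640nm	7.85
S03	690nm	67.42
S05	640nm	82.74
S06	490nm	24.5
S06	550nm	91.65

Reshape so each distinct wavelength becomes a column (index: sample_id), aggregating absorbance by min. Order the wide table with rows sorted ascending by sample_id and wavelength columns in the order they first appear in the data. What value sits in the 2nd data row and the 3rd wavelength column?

35.41

With rows sorted ascending by sample_id, row 2 is sample_id=S02. wavelength columns in first-appearance order: 640nm, 500nm, 690nm, 490nm, 550nm; column 3 is 690nm.
Long rows with sample_id=S02, wavelength=690nm: min(35.41, 74.33) = 35.41.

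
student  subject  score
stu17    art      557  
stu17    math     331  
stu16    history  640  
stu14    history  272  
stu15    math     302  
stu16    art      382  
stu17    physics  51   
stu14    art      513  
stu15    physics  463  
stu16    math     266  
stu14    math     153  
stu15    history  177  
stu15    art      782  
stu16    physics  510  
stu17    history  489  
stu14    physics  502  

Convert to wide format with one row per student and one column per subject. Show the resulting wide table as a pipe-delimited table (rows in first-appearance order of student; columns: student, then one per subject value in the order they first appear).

Columns: student plus the 4 distinct subject values (art, math, history, physics).
For example, row stu17 column art takes score=557 from the long row (stu17, art).

| student | art | math | history | physics |
| stu17 | 557 | 331 | 489 | 51 |
| stu16 | 382 | 266 | 640 | 510 |
| stu14 | 513 | 153 | 272 | 502 |
| stu15 | 782 | 302 | 177 | 463 |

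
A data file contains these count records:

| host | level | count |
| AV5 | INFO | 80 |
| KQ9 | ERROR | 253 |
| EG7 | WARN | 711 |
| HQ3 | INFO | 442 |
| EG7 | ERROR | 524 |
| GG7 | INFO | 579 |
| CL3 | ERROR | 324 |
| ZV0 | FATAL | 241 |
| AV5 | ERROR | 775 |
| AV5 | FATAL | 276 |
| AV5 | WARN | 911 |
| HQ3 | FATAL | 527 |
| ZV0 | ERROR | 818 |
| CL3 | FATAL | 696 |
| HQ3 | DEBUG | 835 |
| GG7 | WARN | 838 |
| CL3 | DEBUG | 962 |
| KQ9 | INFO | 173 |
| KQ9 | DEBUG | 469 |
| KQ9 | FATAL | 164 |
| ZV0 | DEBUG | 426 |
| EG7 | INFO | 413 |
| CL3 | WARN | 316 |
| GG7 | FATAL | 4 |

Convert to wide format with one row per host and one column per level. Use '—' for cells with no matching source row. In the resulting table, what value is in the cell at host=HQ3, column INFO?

The long row with host=HQ3, level=INFO has count=442.

442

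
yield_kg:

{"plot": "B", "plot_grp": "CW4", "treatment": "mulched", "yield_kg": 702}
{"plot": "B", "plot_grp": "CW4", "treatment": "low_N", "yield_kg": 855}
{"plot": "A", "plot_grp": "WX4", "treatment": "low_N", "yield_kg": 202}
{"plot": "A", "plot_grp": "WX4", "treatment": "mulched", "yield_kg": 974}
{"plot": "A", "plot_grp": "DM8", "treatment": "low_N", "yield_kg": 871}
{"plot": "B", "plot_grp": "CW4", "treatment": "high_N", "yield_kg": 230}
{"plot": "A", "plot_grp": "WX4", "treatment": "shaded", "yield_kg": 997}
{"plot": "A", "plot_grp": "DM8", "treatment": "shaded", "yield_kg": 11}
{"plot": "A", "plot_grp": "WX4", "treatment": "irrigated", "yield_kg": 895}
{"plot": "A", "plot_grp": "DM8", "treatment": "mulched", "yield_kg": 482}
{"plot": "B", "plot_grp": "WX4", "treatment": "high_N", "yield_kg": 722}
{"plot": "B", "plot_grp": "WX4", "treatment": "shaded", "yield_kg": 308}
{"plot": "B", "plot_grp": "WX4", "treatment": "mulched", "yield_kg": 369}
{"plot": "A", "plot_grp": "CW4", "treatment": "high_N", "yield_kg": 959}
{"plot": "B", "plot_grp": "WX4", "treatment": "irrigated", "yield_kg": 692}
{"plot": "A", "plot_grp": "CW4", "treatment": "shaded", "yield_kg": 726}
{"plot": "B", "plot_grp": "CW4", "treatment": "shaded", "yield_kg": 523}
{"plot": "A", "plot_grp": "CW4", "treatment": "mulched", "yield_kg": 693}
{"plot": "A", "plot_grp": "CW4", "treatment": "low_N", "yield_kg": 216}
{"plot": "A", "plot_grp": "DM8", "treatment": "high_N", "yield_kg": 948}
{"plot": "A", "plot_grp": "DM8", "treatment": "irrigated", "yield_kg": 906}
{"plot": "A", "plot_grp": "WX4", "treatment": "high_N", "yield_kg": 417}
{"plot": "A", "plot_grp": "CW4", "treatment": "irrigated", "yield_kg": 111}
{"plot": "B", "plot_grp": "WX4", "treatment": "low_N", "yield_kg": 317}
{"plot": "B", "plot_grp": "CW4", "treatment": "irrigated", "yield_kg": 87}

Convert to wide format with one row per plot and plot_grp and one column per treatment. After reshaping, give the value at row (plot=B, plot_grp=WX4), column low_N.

317

Wide layout: rows indexed by plot and plot_grp, columns are the 5 distinct treatment values (mulched, low_N, high_N, shaded, irrigated).
Cell (plot=B, plot_grp=WX4, treatment=low_N) draws from the long row where plot=B, plot_grp=WX4 and treatment=low_N, which has yield_kg=317.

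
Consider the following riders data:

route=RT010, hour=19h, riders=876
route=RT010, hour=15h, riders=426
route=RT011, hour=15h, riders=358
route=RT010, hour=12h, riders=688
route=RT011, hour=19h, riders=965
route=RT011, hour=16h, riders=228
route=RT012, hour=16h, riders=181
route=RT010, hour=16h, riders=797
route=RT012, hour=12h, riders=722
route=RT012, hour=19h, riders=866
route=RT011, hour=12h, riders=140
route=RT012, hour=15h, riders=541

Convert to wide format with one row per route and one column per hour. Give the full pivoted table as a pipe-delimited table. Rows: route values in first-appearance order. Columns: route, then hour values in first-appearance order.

| route | 19h | 15h | 12h | 16h |
| RT010 | 876 | 426 | 688 | 797 |
| RT011 | 965 | 358 | 140 | 228 |
| RT012 | 866 | 541 | 722 | 181 |

Columns: route plus the 4 distinct hour values (19h, 15h, 12h, 16h).
For example, row RT010 column 19h takes riders=876 from the long row (RT010, 19h).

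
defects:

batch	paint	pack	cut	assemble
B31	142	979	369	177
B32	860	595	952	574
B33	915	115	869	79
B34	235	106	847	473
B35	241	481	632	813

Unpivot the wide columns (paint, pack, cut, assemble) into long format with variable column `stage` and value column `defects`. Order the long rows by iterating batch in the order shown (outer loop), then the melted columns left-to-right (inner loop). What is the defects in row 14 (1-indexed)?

106

20 rows total (5 × 4). Row 14: index ⌊(14-1)/4⌋ = 3 into batch → B34; (14-1) mod 4 = 1 into the melted columns → pack.
So row 14 is (B34, pack, 106); defects = 106.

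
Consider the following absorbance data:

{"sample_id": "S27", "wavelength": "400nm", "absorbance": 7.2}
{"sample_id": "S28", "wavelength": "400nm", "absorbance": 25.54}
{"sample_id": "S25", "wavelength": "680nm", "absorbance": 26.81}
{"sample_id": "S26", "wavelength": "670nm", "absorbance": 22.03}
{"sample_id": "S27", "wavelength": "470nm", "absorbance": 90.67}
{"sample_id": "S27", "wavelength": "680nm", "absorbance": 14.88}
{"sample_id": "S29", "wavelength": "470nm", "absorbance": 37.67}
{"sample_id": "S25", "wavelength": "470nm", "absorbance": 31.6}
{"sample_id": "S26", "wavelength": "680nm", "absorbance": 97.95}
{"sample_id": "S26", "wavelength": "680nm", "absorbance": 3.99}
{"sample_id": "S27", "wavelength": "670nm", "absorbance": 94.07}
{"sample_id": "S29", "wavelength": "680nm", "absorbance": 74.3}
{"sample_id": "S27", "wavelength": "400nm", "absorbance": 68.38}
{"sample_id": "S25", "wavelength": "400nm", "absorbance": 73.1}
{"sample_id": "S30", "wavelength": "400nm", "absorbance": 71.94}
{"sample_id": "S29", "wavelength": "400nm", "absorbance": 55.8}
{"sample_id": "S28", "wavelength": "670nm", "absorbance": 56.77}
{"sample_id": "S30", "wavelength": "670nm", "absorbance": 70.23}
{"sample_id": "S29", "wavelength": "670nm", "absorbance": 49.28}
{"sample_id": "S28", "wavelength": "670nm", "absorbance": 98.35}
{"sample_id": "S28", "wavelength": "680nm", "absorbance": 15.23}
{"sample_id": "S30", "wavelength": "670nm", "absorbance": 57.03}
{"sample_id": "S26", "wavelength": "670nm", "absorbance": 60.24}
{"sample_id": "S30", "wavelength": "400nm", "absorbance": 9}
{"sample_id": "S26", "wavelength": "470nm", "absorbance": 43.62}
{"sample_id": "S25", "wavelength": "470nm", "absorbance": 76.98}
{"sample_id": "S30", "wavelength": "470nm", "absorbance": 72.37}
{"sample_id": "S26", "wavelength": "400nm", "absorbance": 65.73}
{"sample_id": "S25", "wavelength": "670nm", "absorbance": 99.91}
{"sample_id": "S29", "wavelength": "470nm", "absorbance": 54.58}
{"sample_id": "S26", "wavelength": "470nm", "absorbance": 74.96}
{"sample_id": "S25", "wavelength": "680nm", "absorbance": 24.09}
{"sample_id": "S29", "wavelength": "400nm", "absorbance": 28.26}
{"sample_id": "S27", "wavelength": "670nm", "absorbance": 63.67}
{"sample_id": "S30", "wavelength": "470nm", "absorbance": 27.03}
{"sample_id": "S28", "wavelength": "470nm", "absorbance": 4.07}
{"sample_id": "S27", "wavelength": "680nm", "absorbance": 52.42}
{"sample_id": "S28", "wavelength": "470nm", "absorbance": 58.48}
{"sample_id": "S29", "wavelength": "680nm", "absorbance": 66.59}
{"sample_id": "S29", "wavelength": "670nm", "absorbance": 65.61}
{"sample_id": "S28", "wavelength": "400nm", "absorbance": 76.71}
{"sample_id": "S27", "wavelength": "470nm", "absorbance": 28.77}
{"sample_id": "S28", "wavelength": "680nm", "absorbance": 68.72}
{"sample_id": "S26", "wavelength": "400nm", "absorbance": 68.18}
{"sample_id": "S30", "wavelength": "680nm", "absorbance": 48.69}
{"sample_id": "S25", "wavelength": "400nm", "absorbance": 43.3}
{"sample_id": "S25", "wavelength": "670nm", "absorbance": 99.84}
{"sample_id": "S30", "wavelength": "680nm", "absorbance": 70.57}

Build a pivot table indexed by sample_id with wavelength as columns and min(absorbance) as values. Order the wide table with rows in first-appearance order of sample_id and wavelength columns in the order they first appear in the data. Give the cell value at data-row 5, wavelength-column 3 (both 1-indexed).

With rows in first-appearance order of sample_id, row 5 is sample_id=S29. wavelength columns in first-appearance order: 400nm, 680nm, 670nm, 470nm; column 3 is 670nm.
Long rows with sample_id=S29, wavelength=670nm: min(49.28, 65.61) = 49.28.

49.28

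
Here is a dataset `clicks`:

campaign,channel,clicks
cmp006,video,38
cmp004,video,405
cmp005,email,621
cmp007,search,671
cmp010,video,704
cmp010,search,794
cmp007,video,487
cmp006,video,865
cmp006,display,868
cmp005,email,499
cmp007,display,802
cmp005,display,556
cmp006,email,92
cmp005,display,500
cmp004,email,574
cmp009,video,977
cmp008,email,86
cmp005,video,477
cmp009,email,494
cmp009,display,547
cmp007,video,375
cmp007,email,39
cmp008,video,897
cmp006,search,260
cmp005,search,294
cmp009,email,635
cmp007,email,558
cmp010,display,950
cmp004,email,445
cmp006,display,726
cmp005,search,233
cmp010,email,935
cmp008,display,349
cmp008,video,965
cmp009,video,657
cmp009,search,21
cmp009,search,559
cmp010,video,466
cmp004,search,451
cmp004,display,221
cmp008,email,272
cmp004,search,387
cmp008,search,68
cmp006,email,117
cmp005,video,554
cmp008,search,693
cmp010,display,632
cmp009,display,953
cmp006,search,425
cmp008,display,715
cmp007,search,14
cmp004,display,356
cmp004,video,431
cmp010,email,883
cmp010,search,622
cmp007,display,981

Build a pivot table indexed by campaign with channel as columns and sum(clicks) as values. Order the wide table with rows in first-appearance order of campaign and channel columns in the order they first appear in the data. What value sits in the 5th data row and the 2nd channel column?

1818

With rows in first-appearance order of campaign, row 5 is campaign=cmp010. channel columns in first-appearance order: video, email, search, display; column 2 is email.
Long rows with campaign=cmp010, channel=email: 935 + 883 = 1818.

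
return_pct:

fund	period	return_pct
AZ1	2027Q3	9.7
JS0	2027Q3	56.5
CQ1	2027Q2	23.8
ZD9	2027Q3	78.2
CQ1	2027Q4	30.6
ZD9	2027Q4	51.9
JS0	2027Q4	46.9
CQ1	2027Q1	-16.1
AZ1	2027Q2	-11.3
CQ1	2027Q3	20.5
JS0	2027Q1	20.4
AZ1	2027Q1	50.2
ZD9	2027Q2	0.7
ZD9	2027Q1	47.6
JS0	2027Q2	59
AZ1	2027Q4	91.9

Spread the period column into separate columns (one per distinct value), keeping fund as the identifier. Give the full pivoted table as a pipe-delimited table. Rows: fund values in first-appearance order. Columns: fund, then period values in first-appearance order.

Columns: fund plus the 4 distinct period values (2027Q3, 2027Q2, 2027Q4, 2027Q1).
For example, row AZ1 column 2027Q3 takes return_pct=9.7 from the long row (AZ1, 2027Q3).

| fund | 2027Q3 | 2027Q2 | 2027Q4 | 2027Q1 |
| AZ1 | 9.7 | -11.3 | 91.9 | 50.2 |
| JS0 | 56.5 | 59 | 46.9 | 20.4 |
| CQ1 | 20.5 | 23.8 | 30.6 | -16.1 |
| ZD9 | 78.2 | 0.7 | 51.9 | 47.6 |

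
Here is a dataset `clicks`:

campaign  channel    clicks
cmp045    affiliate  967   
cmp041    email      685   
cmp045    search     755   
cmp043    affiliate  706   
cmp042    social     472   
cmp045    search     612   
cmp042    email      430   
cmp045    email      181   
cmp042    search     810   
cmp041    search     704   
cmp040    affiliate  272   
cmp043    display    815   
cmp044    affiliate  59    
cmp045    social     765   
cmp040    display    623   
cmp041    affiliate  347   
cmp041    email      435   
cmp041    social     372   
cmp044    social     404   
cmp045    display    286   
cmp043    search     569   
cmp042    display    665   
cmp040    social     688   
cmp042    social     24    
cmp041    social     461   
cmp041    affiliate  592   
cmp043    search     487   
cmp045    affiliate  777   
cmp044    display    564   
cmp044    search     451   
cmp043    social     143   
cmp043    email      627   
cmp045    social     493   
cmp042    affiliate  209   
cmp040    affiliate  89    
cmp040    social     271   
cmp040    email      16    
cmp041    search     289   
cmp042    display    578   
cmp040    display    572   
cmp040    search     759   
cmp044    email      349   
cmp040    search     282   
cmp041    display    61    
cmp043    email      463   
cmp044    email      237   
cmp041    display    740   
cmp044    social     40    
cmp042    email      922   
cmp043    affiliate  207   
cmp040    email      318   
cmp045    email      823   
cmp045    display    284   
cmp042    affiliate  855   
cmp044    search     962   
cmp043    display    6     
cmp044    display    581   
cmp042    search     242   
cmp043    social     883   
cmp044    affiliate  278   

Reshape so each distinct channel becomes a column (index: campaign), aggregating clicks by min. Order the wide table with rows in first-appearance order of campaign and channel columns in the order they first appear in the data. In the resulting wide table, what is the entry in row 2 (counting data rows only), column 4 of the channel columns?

372

With rows in first-appearance order of campaign, row 2 is campaign=cmp041. channel columns in first-appearance order: affiliate, email, search, social, display; column 4 is social.
Long rows with campaign=cmp041, channel=social: min(372, 461) = 372.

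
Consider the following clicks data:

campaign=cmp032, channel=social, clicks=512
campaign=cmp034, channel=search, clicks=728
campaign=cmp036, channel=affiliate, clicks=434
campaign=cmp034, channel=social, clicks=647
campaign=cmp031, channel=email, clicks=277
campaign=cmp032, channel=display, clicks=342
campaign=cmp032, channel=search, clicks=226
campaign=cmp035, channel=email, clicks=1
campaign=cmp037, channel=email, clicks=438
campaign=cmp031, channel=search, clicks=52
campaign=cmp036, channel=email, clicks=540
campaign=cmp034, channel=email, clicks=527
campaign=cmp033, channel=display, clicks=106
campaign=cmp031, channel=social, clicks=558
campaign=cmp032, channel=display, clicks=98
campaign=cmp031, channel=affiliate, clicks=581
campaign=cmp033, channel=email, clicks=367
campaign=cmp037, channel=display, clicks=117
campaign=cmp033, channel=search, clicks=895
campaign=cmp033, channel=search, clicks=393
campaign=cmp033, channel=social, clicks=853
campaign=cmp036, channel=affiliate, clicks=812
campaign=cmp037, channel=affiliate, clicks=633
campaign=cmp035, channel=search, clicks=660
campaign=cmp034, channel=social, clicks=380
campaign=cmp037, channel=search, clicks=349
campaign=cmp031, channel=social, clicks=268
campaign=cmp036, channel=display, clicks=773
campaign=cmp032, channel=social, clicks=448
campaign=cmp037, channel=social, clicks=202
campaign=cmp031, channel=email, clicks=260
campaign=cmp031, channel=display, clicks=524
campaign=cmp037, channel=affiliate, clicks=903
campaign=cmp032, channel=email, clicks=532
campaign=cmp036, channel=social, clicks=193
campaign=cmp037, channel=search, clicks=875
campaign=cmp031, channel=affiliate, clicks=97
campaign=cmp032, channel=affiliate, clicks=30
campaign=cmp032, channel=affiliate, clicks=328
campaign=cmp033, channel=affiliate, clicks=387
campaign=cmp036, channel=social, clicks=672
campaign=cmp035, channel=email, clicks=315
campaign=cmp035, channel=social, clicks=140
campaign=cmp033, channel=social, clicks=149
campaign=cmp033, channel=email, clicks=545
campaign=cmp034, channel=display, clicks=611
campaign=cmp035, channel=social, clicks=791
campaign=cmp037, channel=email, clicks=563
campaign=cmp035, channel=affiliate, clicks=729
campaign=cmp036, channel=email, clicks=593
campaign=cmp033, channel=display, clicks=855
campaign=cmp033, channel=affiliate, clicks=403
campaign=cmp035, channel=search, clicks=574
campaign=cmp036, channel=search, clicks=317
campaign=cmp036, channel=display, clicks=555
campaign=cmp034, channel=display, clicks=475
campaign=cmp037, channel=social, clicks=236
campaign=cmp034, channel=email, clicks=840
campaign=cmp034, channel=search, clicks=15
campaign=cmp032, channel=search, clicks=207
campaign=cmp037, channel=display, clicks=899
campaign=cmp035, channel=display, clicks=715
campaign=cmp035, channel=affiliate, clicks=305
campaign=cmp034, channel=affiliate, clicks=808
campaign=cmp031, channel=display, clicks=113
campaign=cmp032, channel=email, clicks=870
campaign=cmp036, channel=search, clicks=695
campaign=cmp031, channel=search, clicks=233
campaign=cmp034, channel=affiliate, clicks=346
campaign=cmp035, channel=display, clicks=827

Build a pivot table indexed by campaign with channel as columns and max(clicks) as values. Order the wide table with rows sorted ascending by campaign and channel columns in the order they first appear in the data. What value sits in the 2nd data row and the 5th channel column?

With rows sorted ascending by campaign, row 2 is campaign=cmp032. channel columns in first-appearance order: social, search, affiliate, email, display; column 5 is display.
Long rows with campaign=cmp032, channel=display: max(342, 98) = 342.

342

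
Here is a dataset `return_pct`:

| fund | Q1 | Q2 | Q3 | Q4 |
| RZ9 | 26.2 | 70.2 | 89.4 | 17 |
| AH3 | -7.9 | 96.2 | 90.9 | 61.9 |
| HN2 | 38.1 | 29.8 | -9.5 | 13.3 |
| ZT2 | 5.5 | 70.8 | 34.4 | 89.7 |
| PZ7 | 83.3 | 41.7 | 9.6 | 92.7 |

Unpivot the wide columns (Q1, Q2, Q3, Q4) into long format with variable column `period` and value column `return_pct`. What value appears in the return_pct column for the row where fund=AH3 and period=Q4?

Unpivoting turns each (fund, wide-column) pair into one long row.
The wide cell at row AH3, column Q4 holds 61.9, so the long row (AH3, Q4) has return_pct=61.9.

61.9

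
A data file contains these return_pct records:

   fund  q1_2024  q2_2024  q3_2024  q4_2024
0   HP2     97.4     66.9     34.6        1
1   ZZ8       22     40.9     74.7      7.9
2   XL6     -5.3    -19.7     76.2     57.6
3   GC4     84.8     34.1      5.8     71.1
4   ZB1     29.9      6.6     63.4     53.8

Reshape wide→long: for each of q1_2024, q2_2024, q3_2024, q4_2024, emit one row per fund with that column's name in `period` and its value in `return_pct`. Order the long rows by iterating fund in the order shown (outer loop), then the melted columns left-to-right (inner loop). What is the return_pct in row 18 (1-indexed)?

6.6

20 rows total (5 × 4). Row 18: index ⌊(18-1)/4⌋ = 4 into fund → ZB1; (18-1) mod 4 = 1 into the melted columns → q2_2024.
So row 18 is (ZB1, q2_2024, 6.6); return_pct = 6.6.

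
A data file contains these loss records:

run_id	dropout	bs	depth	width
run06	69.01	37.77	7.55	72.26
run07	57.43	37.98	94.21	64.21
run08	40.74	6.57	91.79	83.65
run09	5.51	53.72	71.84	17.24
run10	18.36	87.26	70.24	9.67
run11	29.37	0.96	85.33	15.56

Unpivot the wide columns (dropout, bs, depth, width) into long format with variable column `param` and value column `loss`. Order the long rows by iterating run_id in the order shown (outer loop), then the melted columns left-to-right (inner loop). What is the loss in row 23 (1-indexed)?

85.33

24 rows total (6 × 4). Row 23: index ⌊(23-1)/4⌋ = 5 into run_id → run11; (23-1) mod 4 = 2 into the melted columns → depth.
So row 23 is (run11, depth, 85.33); loss = 85.33.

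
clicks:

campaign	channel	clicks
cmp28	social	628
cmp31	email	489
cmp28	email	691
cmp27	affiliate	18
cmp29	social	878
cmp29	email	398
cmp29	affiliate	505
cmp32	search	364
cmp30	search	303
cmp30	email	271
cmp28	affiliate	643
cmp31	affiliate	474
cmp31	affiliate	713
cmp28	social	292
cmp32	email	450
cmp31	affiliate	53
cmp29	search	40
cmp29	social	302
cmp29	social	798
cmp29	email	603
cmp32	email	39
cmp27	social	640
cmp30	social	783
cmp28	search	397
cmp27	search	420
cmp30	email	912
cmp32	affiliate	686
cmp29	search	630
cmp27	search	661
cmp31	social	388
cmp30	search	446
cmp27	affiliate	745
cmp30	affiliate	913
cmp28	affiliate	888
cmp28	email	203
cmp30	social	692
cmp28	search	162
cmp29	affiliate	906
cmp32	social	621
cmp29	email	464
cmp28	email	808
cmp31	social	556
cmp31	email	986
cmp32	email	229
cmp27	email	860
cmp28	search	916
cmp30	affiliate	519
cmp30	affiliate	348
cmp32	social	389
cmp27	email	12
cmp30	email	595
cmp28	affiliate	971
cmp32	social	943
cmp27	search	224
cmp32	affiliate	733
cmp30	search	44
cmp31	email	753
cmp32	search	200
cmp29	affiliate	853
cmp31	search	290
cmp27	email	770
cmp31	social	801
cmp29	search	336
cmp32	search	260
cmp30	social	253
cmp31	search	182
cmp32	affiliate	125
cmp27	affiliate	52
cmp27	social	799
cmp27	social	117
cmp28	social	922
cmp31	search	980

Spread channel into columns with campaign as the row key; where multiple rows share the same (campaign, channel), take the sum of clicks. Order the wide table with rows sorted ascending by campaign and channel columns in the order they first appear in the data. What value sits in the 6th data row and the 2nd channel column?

With rows sorted ascending by campaign, row 6 is campaign=cmp32. channel columns in first-appearance order: social, email, affiliate, search; column 2 is email.
Long rows with campaign=cmp32, channel=email: 450 + 39 + 229 = 718.

718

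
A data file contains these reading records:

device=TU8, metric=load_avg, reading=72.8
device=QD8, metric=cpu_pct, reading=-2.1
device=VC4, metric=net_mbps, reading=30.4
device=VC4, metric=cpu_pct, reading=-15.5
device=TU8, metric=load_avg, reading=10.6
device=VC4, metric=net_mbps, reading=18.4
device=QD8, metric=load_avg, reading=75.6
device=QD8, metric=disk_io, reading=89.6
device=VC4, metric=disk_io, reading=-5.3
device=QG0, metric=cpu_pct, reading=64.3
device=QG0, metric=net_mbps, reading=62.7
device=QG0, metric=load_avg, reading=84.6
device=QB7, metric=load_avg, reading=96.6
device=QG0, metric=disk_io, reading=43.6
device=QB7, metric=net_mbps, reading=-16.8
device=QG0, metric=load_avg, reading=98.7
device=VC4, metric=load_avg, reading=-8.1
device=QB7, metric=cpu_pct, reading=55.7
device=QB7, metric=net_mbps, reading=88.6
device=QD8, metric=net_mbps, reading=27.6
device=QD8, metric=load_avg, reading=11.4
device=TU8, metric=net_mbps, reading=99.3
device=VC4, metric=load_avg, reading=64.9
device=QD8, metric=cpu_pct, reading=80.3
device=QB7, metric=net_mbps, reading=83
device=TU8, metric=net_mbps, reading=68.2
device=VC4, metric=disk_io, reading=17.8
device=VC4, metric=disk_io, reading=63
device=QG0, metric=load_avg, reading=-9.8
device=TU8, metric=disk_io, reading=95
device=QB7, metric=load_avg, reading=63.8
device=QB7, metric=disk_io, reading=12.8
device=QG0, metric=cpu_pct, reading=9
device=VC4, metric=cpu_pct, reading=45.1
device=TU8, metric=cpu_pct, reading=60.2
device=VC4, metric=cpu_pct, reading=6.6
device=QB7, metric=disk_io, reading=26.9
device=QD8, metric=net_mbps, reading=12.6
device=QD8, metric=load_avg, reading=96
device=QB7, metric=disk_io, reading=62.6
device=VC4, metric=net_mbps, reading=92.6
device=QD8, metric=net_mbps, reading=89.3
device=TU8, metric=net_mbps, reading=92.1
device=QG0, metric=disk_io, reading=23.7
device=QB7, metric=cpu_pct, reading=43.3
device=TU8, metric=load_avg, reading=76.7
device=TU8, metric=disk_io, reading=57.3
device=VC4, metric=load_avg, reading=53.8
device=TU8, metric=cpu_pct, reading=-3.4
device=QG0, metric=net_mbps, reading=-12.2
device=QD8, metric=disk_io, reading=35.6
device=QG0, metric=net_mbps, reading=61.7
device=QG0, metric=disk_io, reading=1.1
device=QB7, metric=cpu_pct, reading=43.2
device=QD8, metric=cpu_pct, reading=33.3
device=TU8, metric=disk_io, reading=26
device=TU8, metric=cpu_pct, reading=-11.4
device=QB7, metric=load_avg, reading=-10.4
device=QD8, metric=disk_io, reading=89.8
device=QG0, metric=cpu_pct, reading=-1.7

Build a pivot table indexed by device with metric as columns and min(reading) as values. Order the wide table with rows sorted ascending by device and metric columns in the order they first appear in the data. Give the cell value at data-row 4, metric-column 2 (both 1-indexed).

With rows sorted ascending by device, row 4 is device=TU8. metric columns in first-appearance order: load_avg, cpu_pct, net_mbps, disk_io; column 2 is cpu_pct.
Long rows with device=TU8, metric=cpu_pct: min(60.2, -3.4, -11.4) = -11.4.

-11.4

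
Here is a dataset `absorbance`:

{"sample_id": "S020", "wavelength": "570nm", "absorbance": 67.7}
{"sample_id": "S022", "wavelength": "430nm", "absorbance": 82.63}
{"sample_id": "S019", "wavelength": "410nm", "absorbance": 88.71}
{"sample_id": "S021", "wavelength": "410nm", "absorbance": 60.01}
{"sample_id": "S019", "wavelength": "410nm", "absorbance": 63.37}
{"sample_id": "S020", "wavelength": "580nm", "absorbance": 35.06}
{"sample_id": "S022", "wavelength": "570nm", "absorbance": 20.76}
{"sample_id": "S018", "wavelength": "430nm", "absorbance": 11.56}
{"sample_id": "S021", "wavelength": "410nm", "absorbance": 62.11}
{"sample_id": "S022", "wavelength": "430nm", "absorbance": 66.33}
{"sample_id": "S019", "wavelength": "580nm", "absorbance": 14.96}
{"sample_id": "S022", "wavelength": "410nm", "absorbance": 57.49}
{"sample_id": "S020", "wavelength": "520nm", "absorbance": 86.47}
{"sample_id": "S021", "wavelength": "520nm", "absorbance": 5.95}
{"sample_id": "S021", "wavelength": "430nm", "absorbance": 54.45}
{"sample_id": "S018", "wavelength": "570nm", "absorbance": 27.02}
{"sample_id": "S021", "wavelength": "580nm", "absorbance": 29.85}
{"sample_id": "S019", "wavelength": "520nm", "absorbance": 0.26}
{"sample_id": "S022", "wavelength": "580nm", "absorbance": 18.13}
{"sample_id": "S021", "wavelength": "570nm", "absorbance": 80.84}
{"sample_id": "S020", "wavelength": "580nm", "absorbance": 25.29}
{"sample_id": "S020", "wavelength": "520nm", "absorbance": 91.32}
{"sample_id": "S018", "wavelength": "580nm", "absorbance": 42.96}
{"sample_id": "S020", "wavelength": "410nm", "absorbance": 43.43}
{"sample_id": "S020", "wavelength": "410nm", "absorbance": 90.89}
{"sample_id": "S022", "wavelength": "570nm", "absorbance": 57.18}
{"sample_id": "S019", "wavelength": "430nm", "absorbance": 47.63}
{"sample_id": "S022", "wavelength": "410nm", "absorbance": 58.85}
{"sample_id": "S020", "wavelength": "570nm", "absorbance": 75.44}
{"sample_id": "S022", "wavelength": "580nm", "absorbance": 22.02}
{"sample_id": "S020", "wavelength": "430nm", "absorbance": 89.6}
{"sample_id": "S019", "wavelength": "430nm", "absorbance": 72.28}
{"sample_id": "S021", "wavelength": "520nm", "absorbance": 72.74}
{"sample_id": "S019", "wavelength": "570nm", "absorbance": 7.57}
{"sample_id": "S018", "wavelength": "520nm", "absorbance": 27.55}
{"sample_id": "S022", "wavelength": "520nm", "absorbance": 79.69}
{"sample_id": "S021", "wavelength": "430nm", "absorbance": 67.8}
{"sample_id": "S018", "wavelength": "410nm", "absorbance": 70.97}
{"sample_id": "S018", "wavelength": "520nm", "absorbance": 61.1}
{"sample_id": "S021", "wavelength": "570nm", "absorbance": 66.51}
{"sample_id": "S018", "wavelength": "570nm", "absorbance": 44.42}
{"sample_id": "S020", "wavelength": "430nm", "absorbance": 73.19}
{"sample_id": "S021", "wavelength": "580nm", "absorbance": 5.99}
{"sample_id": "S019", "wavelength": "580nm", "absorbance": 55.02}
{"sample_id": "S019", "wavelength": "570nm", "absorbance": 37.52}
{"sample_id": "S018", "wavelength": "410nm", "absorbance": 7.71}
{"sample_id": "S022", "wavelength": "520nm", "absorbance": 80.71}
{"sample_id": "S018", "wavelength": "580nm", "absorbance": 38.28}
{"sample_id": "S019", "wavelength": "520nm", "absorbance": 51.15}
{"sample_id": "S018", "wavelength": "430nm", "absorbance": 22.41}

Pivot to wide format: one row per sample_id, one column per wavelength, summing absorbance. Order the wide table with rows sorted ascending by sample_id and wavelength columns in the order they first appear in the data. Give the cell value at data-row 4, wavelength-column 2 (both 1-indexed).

With rows sorted ascending by sample_id, row 4 is sample_id=S021. wavelength columns in first-appearance order: 570nm, 430nm, 410nm, 580nm, 520nm; column 2 is 430nm.
Long rows with sample_id=S021, wavelength=430nm: 54.45 + 67.8 = 122.25.

122.25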